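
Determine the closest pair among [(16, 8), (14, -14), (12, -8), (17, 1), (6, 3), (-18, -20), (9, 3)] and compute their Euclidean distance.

Computing all pairwise distances among 7 points:

d((16, 8), (14, -14)) = 22.0907
d((16, 8), (12, -8)) = 16.4924
d((16, 8), (17, 1)) = 7.0711
d((16, 8), (6, 3)) = 11.1803
d((16, 8), (-18, -20)) = 44.0454
d((16, 8), (9, 3)) = 8.6023
d((14, -14), (12, -8)) = 6.3246
d((14, -14), (17, 1)) = 15.2971
d((14, -14), (6, 3)) = 18.7883
d((14, -14), (-18, -20)) = 32.5576
d((14, -14), (9, 3)) = 17.72
d((12, -8), (17, 1)) = 10.2956
d((12, -8), (6, 3)) = 12.53
d((12, -8), (-18, -20)) = 32.311
d((12, -8), (9, 3)) = 11.4018
d((17, 1), (6, 3)) = 11.1803
d((17, 1), (-18, -20)) = 40.8167
d((17, 1), (9, 3)) = 8.2462
d((6, 3), (-18, -20)) = 33.2415
d((6, 3), (9, 3)) = 3.0 <-- minimum
d((-18, -20), (9, 3)) = 35.4683

Closest pair: (6, 3) and (9, 3) with distance 3.0

The closest pair is (6, 3) and (9, 3) with Euclidean distance 3.0. For 7 points, brute-force pairwise comparison is shown above. For large n, the divide-and-conquer algorithm (sort by x, recurse on halves, check the dividing strip) achieves O(n log n).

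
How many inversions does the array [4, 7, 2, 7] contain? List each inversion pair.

Finding inversions in [4, 7, 2, 7]:

(0, 2): arr[0]=4 > arr[2]=2
(1, 2): arr[1]=7 > arr[2]=2

Total inversions: 2

The array has 2 inversion(s): (0,2), (1,2). Each pair (i,j) satisfies i < j and arr[i] > arr[j].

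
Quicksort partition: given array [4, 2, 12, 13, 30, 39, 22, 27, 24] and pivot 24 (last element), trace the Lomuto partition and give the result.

Lomuto partition with pivot = 24:

Initial array: [4, 2, 12, 13, 30, 39, 22, 27, 24]

arr[0]=4 <= 24: swap with position 0, array becomes [4, 2, 12, 13, 30, 39, 22, 27, 24]
arr[1]=2 <= 24: swap with position 1, array becomes [4, 2, 12, 13, 30, 39, 22, 27, 24]
arr[2]=12 <= 24: swap with position 2, array becomes [4, 2, 12, 13, 30, 39, 22, 27, 24]
arr[3]=13 <= 24: swap with position 3, array becomes [4, 2, 12, 13, 30, 39, 22, 27, 24]
arr[4]=30 > 24: no swap
arr[5]=39 > 24: no swap
arr[6]=22 <= 24: swap with position 4, array becomes [4, 2, 12, 13, 22, 39, 30, 27, 24]
arr[7]=27 > 24: no swap

Place pivot at position 5: [4, 2, 12, 13, 22, 24, 30, 27, 39]
Pivot position: 5

After partitioning with pivot 24, the array becomes [4, 2, 12, 13, 22, 24, 30, 27, 39]. The pivot is placed at index 5. All elements to the left of the pivot are <= 24, and all elements to the right are > 24.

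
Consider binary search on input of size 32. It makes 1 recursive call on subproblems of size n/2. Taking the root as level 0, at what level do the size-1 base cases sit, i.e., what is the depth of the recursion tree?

For divide and conquer with division factor 2:

Problem sizes at each level:
Level 0: 32
Level 1: 16
Level 2: 8
Level 3: 4
Level 4: 2
Level 5: 1

The root is level 0 and the size-1 base case is level 5 (the tree spans levels 0 through 5, i.e. 6 levels counting the root), so the depth is the number of divisions: log_2(32) = 5

The recursion tree depth is log_2(32) = 5. At each level, the problem size is divided by 2, so it takes 5 divisions to reduce to a base case of size 1. The algorithm makes 1 recursive call at each level.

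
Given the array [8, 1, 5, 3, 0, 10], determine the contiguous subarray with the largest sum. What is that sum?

Using Kadane's algorithm on [8, 1, 5, 3, 0, 10]:

Scanning through the array:
Position 1 (value 1): max_ending_here = 9, max_so_far = 9
Position 2 (value 5): max_ending_here = 14, max_so_far = 14
Position 3 (value 3): max_ending_here = 17, max_so_far = 17
Position 4 (value 0): max_ending_here = 17, max_so_far = 17
Position 5 (value 10): max_ending_here = 27, max_so_far = 27

Maximum subarray: [8, 1, 5, 3, 0, 10]
Maximum sum: 27

The maximum subarray is [8, 1, 5, 3, 0, 10] with sum 27. This subarray runs from index 0 to index 5.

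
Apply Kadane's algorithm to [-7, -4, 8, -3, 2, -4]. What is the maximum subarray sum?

Using Kadane's algorithm on [-7, -4, 8, -3, 2, -4]:

Scanning through the array:
Position 1 (value -4): max_ending_here = -4, max_so_far = -4
Position 2 (value 8): max_ending_here = 8, max_so_far = 8
Position 3 (value -3): max_ending_here = 5, max_so_far = 8
Position 4 (value 2): max_ending_here = 7, max_so_far = 8
Position 5 (value -4): max_ending_here = 3, max_so_far = 8

Maximum subarray: [8]
Maximum sum: 8

The maximum subarray is [8] with sum 8. This subarray runs from index 2 to index 2.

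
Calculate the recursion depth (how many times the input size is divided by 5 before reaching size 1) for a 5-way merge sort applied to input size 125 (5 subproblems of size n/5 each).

For divide and conquer with division factor 5:

Problem sizes at each level:
Level 0: 125
Level 1: 25
Level 2: 5
Level 3: 1

The root is level 0 and the size-1 base case is level 3 (the tree spans levels 0 through 3, i.e. 4 levels counting the root), so the depth is the number of divisions: log_5(125) = 3

The recursion tree depth is log_5(125) = 3. At each level, the problem size is divided by 5, so it takes 3 divisions to reduce to a base case of size 1. The algorithm makes 5 recursive calls at each level.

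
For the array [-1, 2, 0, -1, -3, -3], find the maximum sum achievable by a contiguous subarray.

Using Kadane's algorithm on [-1, 2, 0, -1, -3, -3]:

Scanning through the array:
Position 1 (value 2): max_ending_here = 2, max_so_far = 2
Position 2 (value 0): max_ending_here = 2, max_so_far = 2
Position 3 (value -1): max_ending_here = 1, max_so_far = 2
Position 4 (value -3): max_ending_here = -2, max_so_far = 2
Position 5 (value -3): max_ending_here = -3, max_so_far = 2

Maximum subarray: [2]
Maximum sum: 2

The maximum subarray is [2] with sum 2. This subarray runs from index 1 to index 1.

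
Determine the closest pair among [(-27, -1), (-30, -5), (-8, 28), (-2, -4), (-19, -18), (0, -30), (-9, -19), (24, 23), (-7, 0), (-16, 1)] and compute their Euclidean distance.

Computing all pairwise distances among 10 points:

d((-27, -1), (-30, -5)) = 5.0 <-- minimum
d((-27, -1), (-8, 28)) = 34.6699
d((-27, -1), (-2, -4)) = 25.1794
d((-27, -1), (-19, -18)) = 18.7883
d((-27, -1), (0, -30)) = 39.6232
d((-27, -1), (-9, -19)) = 25.4558
d((-27, -1), (24, 23)) = 56.3649
d((-27, -1), (-7, 0)) = 20.025
d((-27, -1), (-16, 1)) = 11.1803
d((-30, -5), (-8, 28)) = 39.6611
d((-30, -5), (-2, -4)) = 28.0179
d((-30, -5), (-19, -18)) = 17.0294
d((-30, -5), (0, -30)) = 39.0512
d((-30, -5), (-9, -19)) = 25.2389
d((-30, -5), (24, 23)) = 60.8276
d((-30, -5), (-7, 0)) = 23.5372
d((-30, -5), (-16, 1)) = 15.2315
d((-8, 28), (-2, -4)) = 32.5576
d((-8, 28), (-19, -18)) = 47.2969
d((-8, 28), (0, -30)) = 58.5491
d((-8, 28), (-9, -19)) = 47.0106
d((-8, 28), (24, 23)) = 32.3883
d((-8, 28), (-7, 0)) = 28.0179
d((-8, 28), (-16, 1)) = 28.1603
d((-2, -4), (-19, -18)) = 22.0227
d((-2, -4), (0, -30)) = 26.0768
d((-2, -4), (-9, -19)) = 16.5529
d((-2, -4), (24, 23)) = 37.4833
d((-2, -4), (-7, 0)) = 6.4031
d((-2, -4), (-16, 1)) = 14.8661
d((-19, -18), (0, -30)) = 22.4722
d((-19, -18), (-9, -19)) = 10.0499
d((-19, -18), (24, 23)) = 59.4138
d((-19, -18), (-7, 0)) = 21.6333
d((-19, -18), (-16, 1)) = 19.2354
d((0, -30), (-9, -19)) = 14.2127
d((0, -30), (24, 23)) = 58.1808
d((0, -30), (-7, 0)) = 30.8058
d((0, -30), (-16, 1)) = 34.8855
d((-9, -19), (24, 23)) = 53.4135
d((-9, -19), (-7, 0)) = 19.105
d((-9, -19), (-16, 1)) = 21.1896
d((24, 23), (-7, 0)) = 38.6005
d((24, 23), (-16, 1)) = 45.6508
d((-7, 0), (-16, 1)) = 9.0554

Closest pair: (-27, -1) and (-30, -5) with distance 5.0

The closest pair is (-27, -1) and (-30, -5) with Euclidean distance 5.0. For 10 points, brute-force pairwise comparison is shown above. For large n, the divide-and-conquer algorithm (sort by x, recurse on halves, check the dividing strip) achieves O(n log n).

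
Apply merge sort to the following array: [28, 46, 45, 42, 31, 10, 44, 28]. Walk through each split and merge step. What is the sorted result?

Merge sort trace:

Split: [28, 46, 45, 42, 31, 10, 44, 28] -> [28, 46, 45, 42] and [31, 10, 44, 28]
  Split: [28, 46, 45, 42] -> [28, 46] and [45, 42]
    Split: [28, 46] -> [28] and [46]
    Merge: [28] + [46] -> [28, 46]
    Split: [45, 42] -> [45] and [42]
    Merge: [45] + [42] -> [42, 45]
  Merge: [28, 46] + [42, 45] -> [28, 42, 45, 46]
  Split: [31, 10, 44, 28] -> [31, 10] and [44, 28]
    Split: [31, 10] -> [31] and [10]
    Merge: [31] + [10] -> [10, 31]
    Split: [44, 28] -> [44] and [28]
    Merge: [44] + [28] -> [28, 44]
  Merge: [10, 31] + [28, 44] -> [10, 28, 31, 44]
Merge: [28, 42, 45, 46] + [10, 28, 31, 44] -> [10, 28, 28, 31, 42, 44, 45, 46]

Final sorted array: [10, 28, 28, 31, 42, 44, 45, 46]

The merge sort proceeds by recursively splitting the array and merging sorted halves.
After all merges, the sorted array is [10, 28, 28, 31, 42, 44, 45, 46].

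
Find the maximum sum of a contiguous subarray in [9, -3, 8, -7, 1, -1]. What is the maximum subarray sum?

Using Kadane's algorithm on [9, -3, 8, -7, 1, -1]:

Scanning through the array:
Position 1 (value -3): max_ending_here = 6, max_so_far = 9
Position 2 (value 8): max_ending_here = 14, max_so_far = 14
Position 3 (value -7): max_ending_here = 7, max_so_far = 14
Position 4 (value 1): max_ending_here = 8, max_so_far = 14
Position 5 (value -1): max_ending_here = 7, max_so_far = 14

Maximum subarray: [9, -3, 8]
Maximum sum: 14

The maximum subarray is [9, -3, 8] with sum 14. This subarray runs from index 0 to index 2.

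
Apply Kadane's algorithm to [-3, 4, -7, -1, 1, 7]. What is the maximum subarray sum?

Using Kadane's algorithm on [-3, 4, -7, -1, 1, 7]:

Scanning through the array:
Position 1 (value 4): max_ending_here = 4, max_so_far = 4
Position 2 (value -7): max_ending_here = -3, max_so_far = 4
Position 3 (value -1): max_ending_here = -1, max_so_far = 4
Position 4 (value 1): max_ending_here = 1, max_so_far = 4
Position 5 (value 7): max_ending_here = 8, max_so_far = 8

Maximum subarray: [1, 7]
Maximum sum: 8

The maximum subarray is [1, 7] with sum 8. This subarray runs from index 4 to index 5.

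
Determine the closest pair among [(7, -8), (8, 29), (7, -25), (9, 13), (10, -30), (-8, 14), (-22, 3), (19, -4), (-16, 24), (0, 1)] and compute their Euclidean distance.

Computing all pairwise distances among 10 points:

d((7, -8), (8, 29)) = 37.0135
d((7, -8), (7, -25)) = 17.0
d((7, -8), (9, 13)) = 21.095
d((7, -8), (10, -30)) = 22.2036
d((7, -8), (-8, 14)) = 26.6271
d((7, -8), (-22, 3)) = 31.0161
d((7, -8), (19, -4)) = 12.6491
d((7, -8), (-16, 24)) = 39.4081
d((7, -8), (0, 1)) = 11.4018
d((8, 29), (7, -25)) = 54.0093
d((8, 29), (9, 13)) = 16.0312
d((8, 29), (10, -30)) = 59.0339
d((8, 29), (-8, 14)) = 21.9317
d((8, 29), (-22, 3)) = 39.6989
d((8, 29), (19, -4)) = 34.7851
d((8, 29), (-16, 24)) = 24.5153
d((8, 29), (0, 1)) = 29.1204
d((7, -25), (9, 13)) = 38.0526
d((7, -25), (10, -30)) = 5.831 <-- minimum
d((7, -25), (-8, 14)) = 41.7852
d((7, -25), (-22, 3)) = 40.3113
d((7, -25), (19, -4)) = 24.1868
d((7, -25), (-16, 24)) = 54.1295
d((7, -25), (0, 1)) = 26.9258
d((9, 13), (10, -30)) = 43.0116
d((9, 13), (-8, 14)) = 17.0294
d((9, 13), (-22, 3)) = 32.573
d((9, 13), (19, -4)) = 19.7231
d((9, 13), (-16, 24)) = 27.313
d((9, 13), (0, 1)) = 15.0
d((10, -30), (-8, 14)) = 47.5395
d((10, -30), (-22, 3)) = 45.9674
d((10, -30), (19, -4)) = 27.5136
d((10, -30), (-16, 24)) = 59.9333
d((10, -30), (0, 1)) = 32.573
d((-8, 14), (-22, 3)) = 17.8045
d((-8, 14), (19, -4)) = 32.45
d((-8, 14), (-16, 24)) = 12.8062
d((-8, 14), (0, 1)) = 15.2643
d((-22, 3), (19, -4)) = 41.5933
d((-22, 3), (-16, 24)) = 21.8403
d((-22, 3), (0, 1)) = 22.0907
d((19, -4), (-16, 24)) = 44.8219
d((19, -4), (0, 1)) = 19.6469
d((-16, 24), (0, 1)) = 28.0179

Closest pair: (7, -25) and (10, -30) with distance 5.831

The closest pair is (7, -25) and (10, -30) with Euclidean distance 5.831. For 10 points, brute-force pairwise comparison is shown above. For large n, the divide-and-conquer algorithm (sort by x, recurse on halves, check the dividing strip) achieves O(n log n).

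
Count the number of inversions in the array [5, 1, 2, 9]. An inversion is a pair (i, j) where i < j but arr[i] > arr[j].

Finding inversions in [5, 1, 2, 9]:

(0, 1): arr[0]=5 > arr[1]=1
(0, 2): arr[0]=5 > arr[2]=2

Total inversions: 2

The array has 2 inversion(s): (0,1), (0,2). Each pair (i,j) satisfies i < j and arr[i] > arr[j].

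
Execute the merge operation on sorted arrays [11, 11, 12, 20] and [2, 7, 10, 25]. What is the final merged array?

Merging process:

Compare 11 vs 2: take 2 from right. Merged: [2]
Compare 11 vs 7: take 7 from right. Merged: [2, 7]
Compare 11 vs 10: take 10 from right. Merged: [2, 7, 10]
Compare 11 vs 25: take 11 from left. Merged: [2, 7, 10, 11]
Compare 11 vs 25: take 11 from left. Merged: [2, 7, 10, 11, 11]
Compare 12 vs 25: take 12 from left. Merged: [2, 7, 10, 11, 11, 12]
Compare 20 vs 25: take 20 from left. Merged: [2, 7, 10, 11, 11, 12, 20]
Append remaining from right: [25]. Merged: [2, 7, 10, 11, 11, 12, 20, 25]

Final merged array: [2, 7, 10, 11, 11, 12, 20, 25]
Total comparisons: 7

The merged array is [2, 7, 10, 11, 11, 12, 20, 25], requiring 7 comparisons. The merge step runs in O(n) time where n is the total number of elements.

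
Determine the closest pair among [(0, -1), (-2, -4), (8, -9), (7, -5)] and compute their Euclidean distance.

Computing all pairwise distances among 4 points:

d((0, -1), (-2, -4)) = 3.6056 <-- minimum
d((0, -1), (8, -9)) = 11.3137
d((0, -1), (7, -5)) = 8.0623
d((-2, -4), (8, -9)) = 11.1803
d((-2, -4), (7, -5)) = 9.0554
d((8, -9), (7, -5)) = 4.1231

Closest pair: (0, -1) and (-2, -4) with distance 3.6056

The closest pair is (0, -1) and (-2, -4) with Euclidean distance 3.6056. For 4 points, brute-force pairwise comparison is shown above. For large n, the divide-and-conquer algorithm (sort by x, recurse on halves, check the dividing strip) achieves O(n log n).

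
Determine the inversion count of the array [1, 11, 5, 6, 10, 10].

Finding inversions in [1, 11, 5, 6, 10, 10]:

(1, 2): arr[1]=11 > arr[2]=5
(1, 3): arr[1]=11 > arr[3]=6
(1, 4): arr[1]=11 > arr[4]=10
(1, 5): arr[1]=11 > arr[5]=10

Total inversions: 4

The array has 4 inversion(s): (1,2), (1,3), (1,4), (1,5). Each pair (i,j) satisfies i < j and arr[i] > arr[j].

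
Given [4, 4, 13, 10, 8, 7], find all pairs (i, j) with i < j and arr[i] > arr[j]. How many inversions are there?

Finding inversions in [4, 4, 13, 10, 8, 7]:

(2, 3): arr[2]=13 > arr[3]=10
(2, 4): arr[2]=13 > arr[4]=8
(2, 5): arr[2]=13 > arr[5]=7
(3, 4): arr[3]=10 > arr[4]=8
(3, 5): arr[3]=10 > arr[5]=7
(4, 5): arr[4]=8 > arr[5]=7

Total inversions: 6

The array has 6 inversion(s): (2,3), (2,4), (2,5), (3,4), (3,5), (4,5). Each pair (i,j) satisfies i < j and arr[i] > arr[j].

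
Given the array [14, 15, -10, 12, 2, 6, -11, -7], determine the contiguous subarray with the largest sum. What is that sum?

Using Kadane's algorithm on [14, 15, -10, 12, 2, 6, -11, -7]:

Scanning through the array:
Position 1 (value 15): max_ending_here = 29, max_so_far = 29
Position 2 (value -10): max_ending_here = 19, max_so_far = 29
Position 3 (value 12): max_ending_here = 31, max_so_far = 31
Position 4 (value 2): max_ending_here = 33, max_so_far = 33
Position 5 (value 6): max_ending_here = 39, max_so_far = 39
Position 6 (value -11): max_ending_here = 28, max_so_far = 39
Position 7 (value -7): max_ending_here = 21, max_so_far = 39

Maximum subarray: [14, 15, -10, 12, 2, 6]
Maximum sum: 39

The maximum subarray is [14, 15, -10, 12, 2, 6] with sum 39. This subarray runs from index 0 to index 5.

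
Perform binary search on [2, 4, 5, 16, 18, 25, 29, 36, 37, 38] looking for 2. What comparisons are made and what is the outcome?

Binary search for 2 in [2, 4, 5, 16, 18, 25, 29, 36, 37, 38]:

lo=0, hi=9, mid=4, arr[mid]=18 -> 18 > 2, search left half
lo=0, hi=3, mid=1, arr[mid]=4 -> 4 > 2, search left half
lo=0, hi=0, mid=0, arr[mid]=2 -> Found target at index 0!

Binary search finds 2 at index 0 after 3 comparisons. The search repeatedly halves the search space by comparing with the middle element.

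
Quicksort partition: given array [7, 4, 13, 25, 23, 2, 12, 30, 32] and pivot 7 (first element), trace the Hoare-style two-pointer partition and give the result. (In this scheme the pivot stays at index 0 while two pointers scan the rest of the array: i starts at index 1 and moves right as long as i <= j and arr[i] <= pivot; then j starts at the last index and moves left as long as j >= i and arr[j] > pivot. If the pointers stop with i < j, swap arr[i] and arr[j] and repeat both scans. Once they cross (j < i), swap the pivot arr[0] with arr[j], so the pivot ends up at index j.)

Hoare-style two-pointer partition with pivot = 7:

Initial array: [7, 4, 13, 25, 23, 2, 12, 30, 32]

Pointers start at i = 1, j = 8.
i stops at index 2 (arr[2]=13 > 7), j stops at index 5 (arr[5]=2 <= 7): swap arr[2] and arr[5], array becomes [7, 4, 2, 25, 23, 13, 12, 30, 32]
i ends at 3, j ends at 2: the pointers have crossed (j < i), so scanning stops.

Swap pivot arr[0] with arr[2] to place pivot at position 2: [2, 4, 7, 25, 23, 13, 12, 30, 32]
Pivot position: 2

After partitioning with pivot 7, the array becomes [2, 4, 7, 25, 23, 13, 12, 30, 32]. The pivot is placed at index 2. All elements to the left of the pivot are <= 7, and all elements to the right are > 7.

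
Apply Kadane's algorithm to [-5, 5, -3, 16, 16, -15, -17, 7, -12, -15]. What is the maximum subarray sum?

Using Kadane's algorithm on [-5, 5, -3, 16, 16, -15, -17, 7, -12, -15]:

Scanning through the array:
Position 1 (value 5): max_ending_here = 5, max_so_far = 5
Position 2 (value -3): max_ending_here = 2, max_so_far = 5
Position 3 (value 16): max_ending_here = 18, max_so_far = 18
Position 4 (value 16): max_ending_here = 34, max_so_far = 34
Position 5 (value -15): max_ending_here = 19, max_so_far = 34
Position 6 (value -17): max_ending_here = 2, max_so_far = 34
Position 7 (value 7): max_ending_here = 9, max_so_far = 34
Position 8 (value -12): max_ending_here = -3, max_so_far = 34
Position 9 (value -15): max_ending_here = -15, max_so_far = 34

Maximum subarray: [5, -3, 16, 16]
Maximum sum: 34

The maximum subarray is [5, -3, 16, 16] with sum 34. This subarray runs from index 1 to index 4.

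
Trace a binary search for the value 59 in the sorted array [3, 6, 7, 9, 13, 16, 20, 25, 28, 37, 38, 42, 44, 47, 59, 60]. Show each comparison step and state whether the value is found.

Binary search for 59 in [3, 6, 7, 9, 13, 16, 20, 25, 28, 37, 38, 42, 44, 47, 59, 60]:

lo=0, hi=15, mid=7, arr[mid]=25 -> 25 < 59, search right half
lo=8, hi=15, mid=11, arr[mid]=42 -> 42 < 59, search right half
lo=12, hi=15, mid=13, arr[mid]=47 -> 47 < 59, search right half
lo=14, hi=15, mid=14, arr[mid]=59 -> Found target at index 14!

Binary search finds 59 at index 14 after 4 comparisons. The search repeatedly halves the search space by comparing with the middle element.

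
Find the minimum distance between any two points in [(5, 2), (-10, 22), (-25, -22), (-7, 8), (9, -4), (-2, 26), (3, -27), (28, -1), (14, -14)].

Computing all pairwise distances among 9 points:

d((5, 2), (-10, 22)) = 25.0
d((5, 2), (-25, -22)) = 38.4187
d((5, 2), (-7, 8)) = 13.4164
d((5, 2), (9, -4)) = 7.2111 <-- minimum
d((5, 2), (-2, 26)) = 25.0
d((5, 2), (3, -27)) = 29.0689
d((5, 2), (28, -1)) = 23.1948
d((5, 2), (14, -14)) = 18.3576
d((-10, 22), (-25, -22)) = 46.4866
d((-10, 22), (-7, 8)) = 14.3178
d((-10, 22), (9, -4)) = 32.2025
d((-10, 22), (-2, 26)) = 8.9443
d((-10, 22), (3, -27)) = 50.6952
d((-10, 22), (28, -1)) = 44.4185
d((-10, 22), (14, -14)) = 43.2666
d((-25, -22), (-7, 8)) = 34.9857
d((-25, -22), (9, -4)) = 38.4708
d((-25, -22), (-2, 26)) = 53.2259
d((-25, -22), (3, -27)) = 28.4429
d((-25, -22), (28, -1)) = 57.0088
d((-25, -22), (14, -14)) = 39.8121
d((-7, 8), (9, -4)) = 20.0
d((-7, 8), (-2, 26)) = 18.6815
d((-7, 8), (3, -27)) = 36.4005
d((-7, 8), (28, -1)) = 36.1386
d((-7, 8), (14, -14)) = 30.4138
d((9, -4), (-2, 26)) = 31.9531
d((9, -4), (3, -27)) = 23.7697
d((9, -4), (28, -1)) = 19.2354
d((9, -4), (14, -14)) = 11.1803
d((-2, 26), (3, -27)) = 53.2353
d((-2, 26), (28, -1)) = 40.3609
d((-2, 26), (14, -14)) = 43.0813
d((3, -27), (28, -1)) = 36.0694
d((3, -27), (14, -14)) = 17.0294
d((28, -1), (14, -14)) = 19.105

Closest pair: (5, 2) and (9, -4) with distance 7.2111

The closest pair is (5, 2) and (9, -4) with Euclidean distance 7.2111. For 9 points, brute-force pairwise comparison is shown above. For large n, the divide-and-conquer algorithm (sort by x, recurse on halves, check the dividing strip) achieves O(n log n).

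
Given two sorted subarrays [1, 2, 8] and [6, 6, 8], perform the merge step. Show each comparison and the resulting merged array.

Merging process:

Compare 1 vs 6: take 1 from left. Merged: [1]
Compare 2 vs 6: take 2 from left. Merged: [1, 2]
Compare 8 vs 6: take 6 from right. Merged: [1, 2, 6]
Compare 8 vs 6: take 6 from right. Merged: [1, 2, 6, 6]
Compare 8 vs 8: take 8 from left. Merged: [1, 2, 6, 6, 8]
Append remaining from right: [8]. Merged: [1, 2, 6, 6, 8, 8]

Final merged array: [1, 2, 6, 6, 8, 8]
Total comparisons: 5

The merged array is [1, 2, 6, 6, 8, 8], requiring 5 comparisons. The merge step runs in O(n) time where n is the total number of elements.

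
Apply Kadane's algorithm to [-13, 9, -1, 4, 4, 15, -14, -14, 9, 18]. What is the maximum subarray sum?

Using Kadane's algorithm on [-13, 9, -1, 4, 4, 15, -14, -14, 9, 18]:

Scanning through the array:
Position 1 (value 9): max_ending_here = 9, max_so_far = 9
Position 2 (value -1): max_ending_here = 8, max_so_far = 9
Position 3 (value 4): max_ending_here = 12, max_so_far = 12
Position 4 (value 4): max_ending_here = 16, max_so_far = 16
Position 5 (value 15): max_ending_here = 31, max_so_far = 31
Position 6 (value -14): max_ending_here = 17, max_so_far = 31
Position 7 (value -14): max_ending_here = 3, max_so_far = 31
Position 8 (value 9): max_ending_here = 12, max_so_far = 31
Position 9 (value 18): max_ending_here = 30, max_so_far = 31

Maximum subarray: [9, -1, 4, 4, 15]
Maximum sum: 31

The maximum subarray is [9, -1, 4, 4, 15] with sum 31. This subarray runs from index 1 to index 5.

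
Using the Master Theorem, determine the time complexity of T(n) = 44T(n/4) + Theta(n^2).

Master Theorem for T(n) = 44T(n/4) + O(n^2):

a = 44, b = 4, c = 2
log_b(a) = log_4(44) = 2.7297

Case 1: c = 2 < log_4(44) = 2.7297
T(n) = O(n^(log_4 44))

For T(n) = 44T(n/4) + O(n^2): log_4(44) = 2.7297. This is Case 1 of the Master Theorem (c < log_b(a), work dominated by leaves), giving O(n^(log_4 44)).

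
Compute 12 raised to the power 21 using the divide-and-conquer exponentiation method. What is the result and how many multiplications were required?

Computing 12^21 by squaring (build up from 12^1; each line after the first costs one multiplication):

12^1 = 12
12^2 = (12^1)^2 = 12^2 = 144
12^4 = (12^2)^2 = 144^2 = 20736
12^5 = 12 * 12^4 = 12 * 20736 = 248832
12^10 = (12^5)^2 = 248832^2 = 61917364224
12^20 = (12^10)^2 = 61917364224^2 = 3833759992447475122176
12^21 = 12 * 12^20 = 12 * 3833759992447475122176 = 46005119909369701466112

Result: 46005119909369701466112
Multiplications needed: 6 (6 lines after 12^1)

12^21 = 46005119909369701466112. Using exponentiation by squaring, this requires 6 multiplications. The key idea: if the exponent is even, square the half-power; if odd, multiply by the base once.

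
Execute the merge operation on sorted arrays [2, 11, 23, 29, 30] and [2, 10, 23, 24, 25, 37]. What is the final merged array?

Merging process:

Compare 2 vs 2: take 2 from left. Merged: [2]
Compare 11 vs 2: take 2 from right. Merged: [2, 2]
Compare 11 vs 10: take 10 from right. Merged: [2, 2, 10]
Compare 11 vs 23: take 11 from left. Merged: [2, 2, 10, 11]
Compare 23 vs 23: take 23 from left. Merged: [2, 2, 10, 11, 23]
Compare 29 vs 23: take 23 from right. Merged: [2, 2, 10, 11, 23, 23]
Compare 29 vs 24: take 24 from right. Merged: [2, 2, 10, 11, 23, 23, 24]
Compare 29 vs 25: take 25 from right. Merged: [2, 2, 10, 11, 23, 23, 24, 25]
Compare 29 vs 37: take 29 from left. Merged: [2, 2, 10, 11, 23, 23, 24, 25, 29]
Compare 30 vs 37: take 30 from left. Merged: [2, 2, 10, 11, 23, 23, 24, 25, 29, 30]
Append remaining from right: [37]. Merged: [2, 2, 10, 11, 23, 23, 24, 25, 29, 30, 37]

Final merged array: [2, 2, 10, 11, 23, 23, 24, 25, 29, 30, 37]
Total comparisons: 10

The merged array is [2, 2, 10, 11, 23, 23, 24, 25, 29, 30, 37], requiring 10 comparisons. The merge step runs in O(n) time where n is the total number of elements.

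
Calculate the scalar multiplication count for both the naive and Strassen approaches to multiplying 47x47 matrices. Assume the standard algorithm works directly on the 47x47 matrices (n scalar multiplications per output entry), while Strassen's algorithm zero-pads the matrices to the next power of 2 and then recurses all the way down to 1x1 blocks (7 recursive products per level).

Matrix multiplication for 47x47 matrices:

Strassen's algorithm requires power-of-2 dimensions. Pad 47x47 to 64x64 (next power of 2).

Standard algorithm: 47^3 = 103823 multiplications
Strassen's algorithm: 7^(log2(64)) = 7^6 = 117649 multiplications
Difference: 103823 - 117649 = -13826 (Strassen uses MORE here due to padding overhead — for small or just-over-power-of-2 n, padding can outweigh the per-level savings)

Standard: 103823 multiplications (47^3). Strassen: 117649 multiplications (7^6, after padding to 64x64). Strassen reduces 8 recursive multiplications to 7 at each level.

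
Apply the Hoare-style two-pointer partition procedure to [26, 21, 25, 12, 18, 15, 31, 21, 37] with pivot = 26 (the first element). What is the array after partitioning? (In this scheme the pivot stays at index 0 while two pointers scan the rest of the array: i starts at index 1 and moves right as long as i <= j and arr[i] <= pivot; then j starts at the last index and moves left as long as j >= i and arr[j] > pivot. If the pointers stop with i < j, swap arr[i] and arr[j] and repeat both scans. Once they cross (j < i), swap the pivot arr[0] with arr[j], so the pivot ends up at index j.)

Hoare-style two-pointer partition with pivot = 26:

Initial array: [26, 21, 25, 12, 18, 15, 31, 21, 37]

Pointers start at i = 1, j = 8.
i stops at index 6 (arr[6]=31 > 26), j stops at index 7 (arr[7]=21 <= 26): swap arr[6] and arr[7], array becomes [26, 21, 25, 12, 18, 15, 21, 31, 37]
i ends at 7, j ends at 6: the pointers have crossed (j < i), so scanning stops.

Swap pivot arr[0] with arr[6] to place pivot at position 6: [21, 21, 25, 12, 18, 15, 26, 31, 37]
Pivot position: 6

After partitioning with pivot 26, the array becomes [21, 21, 25, 12, 18, 15, 26, 31, 37]. The pivot is placed at index 6. All elements to the left of the pivot are <= 26, and all elements to the right are > 26.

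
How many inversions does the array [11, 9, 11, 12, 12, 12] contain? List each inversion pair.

Finding inversions in [11, 9, 11, 12, 12, 12]:

(0, 1): arr[0]=11 > arr[1]=9

Total inversions: 1

The array has 1 inversion(s): (0,1). Each pair (i,j) satisfies i < j and arr[i] > arr[j].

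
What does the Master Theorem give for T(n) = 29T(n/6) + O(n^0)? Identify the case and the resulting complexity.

Master Theorem for T(n) = 29T(n/6) + O(n^0):

a = 29, b = 6, c = 0
log_b(a) = log_6(29) = 1.8793

Case 1: c = 0 < log_6(29) = 1.8793
T(n) = O(n^(log_6 29))

For T(n) = 29T(n/6) + O(n^0): log_6(29) = 1.8793. This is Case 1 of the Master Theorem (c < log_b(a), work dominated by leaves), giving O(n^(log_6 29)).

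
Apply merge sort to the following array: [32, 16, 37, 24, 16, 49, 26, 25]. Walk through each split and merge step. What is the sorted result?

Merge sort trace:

Split: [32, 16, 37, 24, 16, 49, 26, 25] -> [32, 16, 37, 24] and [16, 49, 26, 25]
  Split: [32, 16, 37, 24] -> [32, 16] and [37, 24]
    Split: [32, 16] -> [32] and [16]
    Merge: [32] + [16] -> [16, 32]
    Split: [37, 24] -> [37] and [24]
    Merge: [37] + [24] -> [24, 37]
  Merge: [16, 32] + [24, 37] -> [16, 24, 32, 37]
  Split: [16, 49, 26, 25] -> [16, 49] and [26, 25]
    Split: [16, 49] -> [16] and [49]
    Merge: [16] + [49] -> [16, 49]
    Split: [26, 25] -> [26] and [25]
    Merge: [26] + [25] -> [25, 26]
  Merge: [16, 49] + [25, 26] -> [16, 25, 26, 49]
Merge: [16, 24, 32, 37] + [16, 25, 26, 49] -> [16, 16, 24, 25, 26, 32, 37, 49]

Final sorted array: [16, 16, 24, 25, 26, 32, 37, 49]

The merge sort proceeds by recursively splitting the array and merging sorted halves.
After all merges, the sorted array is [16, 16, 24, 25, 26, 32, 37, 49].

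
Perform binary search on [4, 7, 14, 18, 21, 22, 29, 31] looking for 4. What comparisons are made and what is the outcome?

Binary search for 4 in [4, 7, 14, 18, 21, 22, 29, 31]:

lo=0, hi=7, mid=3, arr[mid]=18 -> 18 > 4, search left half
lo=0, hi=2, mid=1, arr[mid]=7 -> 7 > 4, search left half
lo=0, hi=0, mid=0, arr[mid]=4 -> Found target at index 0!

Binary search finds 4 at index 0 after 3 comparisons. The search repeatedly halves the search space by comparing with the middle element.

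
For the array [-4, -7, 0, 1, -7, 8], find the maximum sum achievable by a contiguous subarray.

Using Kadane's algorithm on [-4, -7, 0, 1, -7, 8]:

Scanning through the array:
Position 1 (value -7): max_ending_here = -7, max_so_far = -4
Position 2 (value 0): max_ending_here = 0, max_so_far = 0
Position 3 (value 1): max_ending_here = 1, max_so_far = 1
Position 4 (value -7): max_ending_here = -6, max_so_far = 1
Position 5 (value 8): max_ending_here = 8, max_so_far = 8

Maximum subarray: [8]
Maximum sum: 8

The maximum subarray is [8] with sum 8. This subarray runs from index 5 to index 5.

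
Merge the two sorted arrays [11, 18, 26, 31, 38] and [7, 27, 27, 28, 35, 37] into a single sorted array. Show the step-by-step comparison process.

Merging process:

Compare 11 vs 7: take 7 from right. Merged: [7]
Compare 11 vs 27: take 11 from left. Merged: [7, 11]
Compare 18 vs 27: take 18 from left. Merged: [7, 11, 18]
Compare 26 vs 27: take 26 from left. Merged: [7, 11, 18, 26]
Compare 31 vs 27: take 27 from right. Merged: [7, 11, 18, 26, 27]
Compare 31 vs 27: take 27 from right. Merged: [7, 11, 18, 26, 27, 27]
Compare 31 vs 28: take 28 from right. Merged: [7, 11, 18, 26, 27, 27, 28]
Compare 31 vs 35: take 31 from left. Merged: [7, 11, 18, 26, 27, 27, 28, 31]
Compare 38 vs 35: take 35 from right. Merged: [7, 11, 18, 26, 27, 27, 28, 31, 35]
Compare 38 vs 37: take 37 from right. Merged: [7, 11, 18, 26, 27, 27, 28, 31, 35, 37]
Append remaining from left: [38]. Merged: [7, 11, 18, 26, 27, 27, 28, 31, 35, 37, 38]

Final merged array: [7, 11, 18, 26, 27, 27, 28, 31, 35, 37, 38]
Total comparisons: 10

The merged array is [7, 11, 18, 26, 27, 27, 28, 31, 35, 37, 38], requiring 10 comparisons. The merge step runs in O(n) time where n is the total number of elements.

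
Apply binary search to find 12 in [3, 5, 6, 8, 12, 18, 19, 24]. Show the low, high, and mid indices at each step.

Binary search for 12 in [3, 5, 6, 8, 12, 18, 19, 24]:

lo=0, hi=7, mid=3, arr[mid]=8 -> 8 < 12, search right half
lo=4, hi=7, mid=5, arr[mid]=18 -> 18 > 12, search left half
lo=4, hi=4, mid=4, arr[mid]=12 -> Found target at index 4!

Binary search finds 12 at index 4 after 3 comparisons. The search repeatedly halves the search space by comparing with the middle element.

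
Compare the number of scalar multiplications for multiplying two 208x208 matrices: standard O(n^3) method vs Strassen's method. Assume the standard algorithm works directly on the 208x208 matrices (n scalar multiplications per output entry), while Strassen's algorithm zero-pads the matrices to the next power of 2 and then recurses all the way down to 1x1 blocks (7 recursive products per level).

Matrix multiplication for 208x208 matrices:

Strassen's algorithm requires power-of-2 dimensions. Pad 208x208 to 256x256 (next power of 2).

Standard algorithm: 208^3 = 8998912 multiplications
Strassen's algorithm: 7^(log2(256)) = 7^8 = 5764801 multiplications
Savings: 8998912 - 5764801 = 3234111 multiplications

Standard: 8998912 multiplications (208^3). Strassen: 5764801 multiplications (7^8, after padding to 256x256). Strassen reduces 8 recursive multiplications to 7 at each level.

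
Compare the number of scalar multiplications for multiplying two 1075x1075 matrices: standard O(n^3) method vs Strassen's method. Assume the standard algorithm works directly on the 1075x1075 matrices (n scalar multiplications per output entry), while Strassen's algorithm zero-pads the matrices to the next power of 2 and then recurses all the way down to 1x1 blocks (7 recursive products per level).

Matrix multiplication for 1075x1075 matrices:

Strassen's algorithm requires power-of-2 dimensions. Pad 1075x1075 to 2048x2048 (next power of 2).

Standard algorithm: 1075^3 = 1242296875 multiplications
Strassen's algorithm: 7^(log2(2048)) = 7^11 = 1977326743 multiplications
Difference: 1242296875 - 1977326743 = -735029868 (Strassen uses MORE here due to padding overhead — for small or just-over-power-of-2 n, padding can outweigh the per-level savings)

Standard: 1242296875 multiplications (1075^3). Strassen: 1977326743 multiplications (7^11, after padding to 2048x2048). Strassen reduces 8 recursive multiplications to 7 at each level.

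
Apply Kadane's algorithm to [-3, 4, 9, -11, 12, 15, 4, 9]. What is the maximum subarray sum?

Using Kadane's algorithm on [-3, 4, 9, -11, 12, 15, 4, 9]:

Scanning through the array:
Position 1 (value 4): max_ending_here = 4, max_so_far = 4
Position 2 (value 9): max_ending_here = 13, max_so_far = 13
Position 3 (value -11): max_ending_here = 2, max_so_far = 13
Position 4 (value 12): max_ending_here = 14, max_so_far = 14
Position 5 (value 15): max_ending_here = 29, max_so_far = 29
Position 6 (value 4): max_ending_here = 33, max_so_far = 33
Position 7 (value 9): max_ending_here = 42, max_so_far = 42

Maximum subarray: [4, 9, -11, 12, 15, 4, 9]
Maximum sum: 42

The maximum subarray is [4, 9, -11, 12, 15, 4, 9] with sum 42. This subarray runs from index 1 to index 7.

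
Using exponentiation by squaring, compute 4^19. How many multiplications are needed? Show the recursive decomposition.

Computing 4^19 by squaring (build up from 4^1; each line after the first costs one multiplication):

4^1 = 4
4^2 = (4^1)^2 = 4^2 = 16
4^4 = (4^2)^2 = 16^2 = 256
4^8 = (4^4)^2 = 256^2 = 65536
4^9 = 4 * 4^8 = 4 * 65536 = 262144
4^18 = (4^9)^2 = 262144^2 = 68719476736
4^19 = 4 * 4^18 = 4 * 68719476736 = 274877906944

Result: 274877906944
Multiplications needed: 6 (6 lines after 4^1)

4^19 = 274877906944. Using exponentiation by squaring, this requires 6 multiplications. The key idea: if the exponent is even, square the half-power; if odd, multiply by the base once.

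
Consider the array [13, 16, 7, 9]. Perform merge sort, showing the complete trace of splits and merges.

Merge sort trace:

Split: [13, 16, 7, 9] -> [13, 16] and [7, 9]
  Split: [13, 16] -> [13] and [16]
  Merge: [13] + [16] -> [13, 16]
  Split: [7, 9] -> [7] and [9]
  Merge: [7] + [9] -> [7, 9]
Merge: [13, 16] + [7, 9] -> [7, 9, 13, 16]

Final sorted array: [7, 9, 13, 16]

The merge sort proceeds by recursively splitting the array and merging sorted halves.
After all merges, the sorted array is [7, 9, 13, 16].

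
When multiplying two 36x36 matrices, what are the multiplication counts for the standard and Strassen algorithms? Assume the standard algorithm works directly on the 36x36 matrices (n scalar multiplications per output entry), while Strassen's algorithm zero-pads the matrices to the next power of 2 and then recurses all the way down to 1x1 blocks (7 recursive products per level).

Matrix multiplication for 36x36 matrices:

Strassen's algorithm requires power-of-2 dimensions. Pad 36x36 to 64x64 (next power of 2).

Standard algorithm: 36^3 = 46656 multiplications
Strassen's algorithm: 7^(log2(64)) = 7^6 = 117649 multiplications
Difference: 46656 - 117649 = -70993 (Strassen uses MORE here due to padding overhead — for small or just-over-power-of-2 n, padding can outweigh the per-level savings)

Standard: 46656 multiplications (36^3). Strassen: 117649 multiplications (7^6, after padding to 64x64). Strassen reduces 8 recursive multiplications to 7 at each level.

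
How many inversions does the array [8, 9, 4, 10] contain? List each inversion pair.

Finding inversions in [8, 9, 4, 10]:

(0, 2): arr[0]=8 > arr[2]=4
(1, 2): arr[1]=9 > arr[2]=4

Total inversions: 2

The array has 2 inversion(s): (0,2), (1,2). Each pair (i,j) satisfies i < j and arr[i] > arr[j].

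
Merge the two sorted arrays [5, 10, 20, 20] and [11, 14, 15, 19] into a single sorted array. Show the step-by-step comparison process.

Merging process:

Compare 5 vs 11: take 5 from left. Merged: [5]
Compare 10 vs 11: take 10 from left. Merged: [5, 10]
Compare 20 vs 11: take 11 from right. Merged: [5, 10, 11]
Compare 20 vs 14: take 14 from right. Merged: [5, 10, 11, 14]
Compare 20 vs 15: take 15 from right. Merged: [5, 10, 11, 14, 15]
Compare 20 vs 19: take 19 from right. Merged: [5, 10, 11, 14, 15, 19]
Append remaining from left: [20, 20]. Merged: [5, 10, 11, 14, 15, 19, 20, 20]

Final merged array: [5, 10, 11, 14, 15, 19, 20, 20]
Total comparisons: 6

The merged array is [5, 10, 11, 14, 15, 19, 20, 20], requiring 6 comparisons. The merge step runs in O(n) time where n is the total number of elements.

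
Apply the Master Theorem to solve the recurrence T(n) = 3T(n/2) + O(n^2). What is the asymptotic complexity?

Master Theorem for T(n) = 3T(n/2) + O(n^2):

a = 3, b = 2, c = 2
log_b(a) = log_2(3) = 1.5850

Case 3: c = 2 > log_2(3) = 1.5850
T(n) = O(n^2) = O(n^2)

For T(n) = 3T(n/2) + O(n^2): log_2(3) = 1.5850. This is Case 3 of the Master Theorem (c > log_b(a), work dominated by root), giving O(n^2).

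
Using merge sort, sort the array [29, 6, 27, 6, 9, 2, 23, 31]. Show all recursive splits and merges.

Merge sort trace:

Split: [29, 6, 27, 6, 9, 2, 23, 31] -> [29, 6, 27, 6] and [9, 2, 23, 31]
  Split: [29, 6, 27, 6] -> [29, 6] and [27, 6]
    Split: [29, 6] -> [29] and [6]
    Merge: [29] + [6] -> [6, 29]
    Split: [27, 6] -> [27] and [6]
    Merge: [27] + [6] -> [6, 27]
  Merge: [6, 29] + [6, 27] -> [6, 6, 27, 29]
  Split: [9, 2, 23, 31] -> [9, 2] and [23, 31]
    Split: [9, 2] -> [9] and [2]
    Merge: [9] + [2] -> [2, 9]
    Split: [23, 31] -> [23] and [31]
    Merge: [23] + [31] -> [23, 31]
  Merge: [2, 9] + [23, 31] -> [2, 9, 23, 31]
Merge: [6, 6, 27, 29] + [2, 9, 23, 31] -> [2, 6, 6, 9, 23, 27, 29, 31]

Final sorted array: [2, 6, 6, 9, 23, 27, 29, 31]

The merge sort proceeds by recursively splitting the array and merging sorted halves.
After all merges, the sorted array is [2, 6, 6, 9, 23, 27, 29, 31].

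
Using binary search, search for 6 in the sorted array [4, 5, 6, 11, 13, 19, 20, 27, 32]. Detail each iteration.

Binary search for 6 in [4, 5, 6, 11, 13, 19, 20, 27, 32]:

lo=0, hi=8, mid=4, arr[mid]=13 -> 13 > 6, search left half
lo=0, hi=3, mid=1, arr[mid]=5 -> 5 < 6, search right half
lo=2, hi=3, mid=2, arr[mid]=6 -> Found target at index 2!

Binary search finds 6 at index 2 after 3 comparisons. The search repeatedly halves the search space by comparing with the middle element.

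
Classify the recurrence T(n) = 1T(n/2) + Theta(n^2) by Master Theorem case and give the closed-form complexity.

Master Theorem for T(n) = 1T(n/2) + O(n^2):

a = 1, b = 2, c = 2
log_b(a) = log_2(1) = 0.0000

Case 3: c = 2 > log_2(1) = 0.0000
T(n) = O(n^2) = O(n^2)

For T(n) = 1T(n/2) + O(n^2): log_2(1) = 0.0000. This is Case 3 of the Master Theorem (c > log_b(a), work dominated by root), giving O(n^2).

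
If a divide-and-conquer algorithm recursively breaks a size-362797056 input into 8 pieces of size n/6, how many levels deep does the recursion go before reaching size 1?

For divide and conquer with division factor 6:

Problem sizes at each level:
Level 0: 362797056
Level 1: 60466176
Level 2: 10077696
Level 3: 1679616
Level 4: 279936
Level 5: 46656
Level 6: 7776
Level 7: 1296
Level 8: 216
Level 9: 36
Level 10: 6
Level 11: 1

The root is level 0 and the size-1 base case is level 11 (the tree spans levels 0 through 11, i.e. 12 levels counting the root), so the depth is the number of divisions: log_6(362797056) = 11

The recursion tree depth is log_6(362797056) = 11. At each level, the problem size is divided by 6, so it takes 11 divisions to reduce to a base case of size 1. The algorithm makes 8 recursive calls at each level.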